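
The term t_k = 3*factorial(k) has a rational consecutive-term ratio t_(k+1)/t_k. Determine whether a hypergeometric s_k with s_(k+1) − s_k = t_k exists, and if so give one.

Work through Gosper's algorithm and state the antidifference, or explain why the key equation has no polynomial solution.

none — t_k is not Gosper-summable

Step 1: r(k) = k + 1.
Gosper form: A/B · C(k+1)/C(k) with A=k + 1, B=1, C=1.
Set up (k + 1)·f(k+1) − (1)·f(k) − (1) = 0.
deg f ≤ -1 (via 1,0,0).
Bound -1 < 0, so the key equation has no polynomial solution.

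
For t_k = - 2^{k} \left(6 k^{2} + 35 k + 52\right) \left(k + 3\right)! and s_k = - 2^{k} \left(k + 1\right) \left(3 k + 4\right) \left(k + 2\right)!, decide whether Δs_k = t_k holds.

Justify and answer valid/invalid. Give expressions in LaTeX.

s_(k+1) = -2**(k + 1)*(k + 2)*(3*k + 7)*factorial(k + 3)
s_(k+1) − s_k = -2**k*(6*k**3 + 41*k**2 + 99*k + 80)*factorial(k + 2)
(s_(k+1) − s_k) − t_k = 2**(k + 1)*(6*k**2 + 29*k + 38)*factorial(k + 2)

Invalid: residual 2^{k + 1} \left(6 k^{2} + 29 k + 38\right) \left(k + 2\right)! ≠ 0.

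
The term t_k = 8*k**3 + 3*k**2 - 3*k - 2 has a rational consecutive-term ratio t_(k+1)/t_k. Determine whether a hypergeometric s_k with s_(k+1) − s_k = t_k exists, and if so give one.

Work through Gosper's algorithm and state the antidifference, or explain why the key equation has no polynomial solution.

The ratio is (8*k**3 + 27*k**2 + 27*k + 6)/(8*k**3 + 3*k**2 - 3*k - 2).
Factor: A=1; B=1; C=k**3 + 3*k**2/8 - 3*k/8 - 1/4.
f must satisfy (1)·f(k+1) − (1)·f(k) = k**3 + 3*k**2/8 - 3*k/8 - 1/4.
Bound: deg f ≤ 4.
Solving with deg f ≤ 4: f(k) = k**2*(2*k**2 - 3*k - 1)/8.
R(k) = B(k−1)·f(k)/C(k) = k**2*(2*k**2 - 3*k - 1)/(8*k**3 + 3*k**2 - 3*k - 2); s_k = R·t_k = k**2*(2*k**2 - 3*k - 1).
Verify: 8*k**3 + 3*k**2 - 3*k - 2 matches t_k.

s_k = k**2*(2*k**2 - 3*k - 1)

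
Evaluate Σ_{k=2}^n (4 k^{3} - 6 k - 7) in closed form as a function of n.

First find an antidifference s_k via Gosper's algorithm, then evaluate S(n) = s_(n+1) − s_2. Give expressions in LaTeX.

r(k) = (6*k - 4*(k + 1)**3 + 13)/(-4*k**3 + 6*k + 7) after simplifying.
Take A(k)=1, B(k)=1, C(k)=k**3 - 3*k/2 - 7/4.
Key eq: (1)·f(k+1) = (1)·f(k) + (k**3 - 3*k/2 - 7/4).
Degrees (0,0,3) ⇒ d ≤ 4.
Coefficient equations give f(k) = k*(k**3 - 2*k**2 - 2*k - 4)/4.
R(k) = B(k−1)·f(k)/C(k) = k*(k**3 - 2*k**2 - 2*k - 4)/(4*k**3 - 6*k - 7); s_k = R·t_k = k*(k**3 - 2*k**2 - 2*k - 4).
Check: Δs_k = 4*k**3 - 6*k - 7. ✓
Evaluate: s_(n+1) = n**4 + 2*n**3 - 2*n**2 - 10*n - 7; subtract s_(2) = -16 ⇒ S(n) = n**4 + 2*n**3 - 2*n**2 - 10*n + 9.

S(n) = n^{4} + 2 n^{3} - 2 n^{2} - 10 n + 9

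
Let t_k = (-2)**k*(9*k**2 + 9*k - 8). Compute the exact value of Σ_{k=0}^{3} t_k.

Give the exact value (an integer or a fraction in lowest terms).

Compute t_(k+1)/t_k: get 2*(-9*k**2 - 27*k - 10)/(9*k**2 + 9*k - 8).
A = -2, B = 1, C = k**2 + k - 8/9.
Set up (-2)·f(k+1) − (1)·f(k) − (k**2 + k - 8/9) = 0.
From deg A=0, deg B=0, deg C=2: d=2.
Coefficient equations give f(k) = -(k + 1)*(3*k - 4)/9.
Get s_k = R·t_k = (-2)**k*(-3*k**2 + k + 4) with R(k) = B(k−1)f(k)/C(k) = -(k + 1)*(3*k - 4)/(9*k**2 + 9*k - 8).
s_(k+1) − s_k = (-2)**k*(9*k**2 + 9*k - 8) = t_k.
Sum = s_(4) − s_(0); s_(4) = -640, s_(0) = 4 ⇒ -644.

Σ = -644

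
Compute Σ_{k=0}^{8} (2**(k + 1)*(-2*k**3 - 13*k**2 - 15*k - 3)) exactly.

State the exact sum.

Σ = -1565698

Step 1: r(k) = 2*(2*k**3 + 19*k**2 + 47*k + 33)/(2*k**3 + 13*k**2 + 15*k + 3).
Normal form (A,B,C) = (2, 1, k**3 + 13*k**2/2 + 15*k/2 + 3/2).
Solve (2)·f(k+1) − (1)·f(k) = k**3 + 13*k**2/2 + 15*k/2 + 3/2.
d = 3 from the (0,0,3) case.
Match coefficients ⇒ f(k) = (2*k**3 + k**2 - k - 1)/2.
Get s_k = R·t_k = 2**(k + 1)*(-2*k**3 - k**2 + k + 1) with R(k) = B(k−1)f(k)/C(k) = (2*k**3 + k**2 - k - 1)/(2*k**3 + 13*k**2 + 15*k + 3).
Verify: 2**(k + 1)*(-2*k**3 - 13*k**2 - 15*k - 3) matches t_k.
Telescoping: Σ = s_(9) − s_(0) = -1565696 − (2) = -1565698.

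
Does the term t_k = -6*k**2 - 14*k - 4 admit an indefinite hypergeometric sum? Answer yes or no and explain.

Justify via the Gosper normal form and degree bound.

Yes. s_k = 2*k*(-k**2 - 2*k + 1).

t_(k+1)/t_k = (3*k**2 + 13*k + 12)/(3*k**2 + 7*k + 2).
Factor: A=1; B=1; C=k**2 + 7*k/3 + 2/3.
Need (1)·f(k+1) − (1)·f(k) = k**2 + 7*k/3 + 2/3.
Degrees (0,0,2) ⇒ d ≤ 3.
Solve for f: f(k) = k*(k**2 + 2*k - 1)/3 (degree 3 ≤ 3).
So s_k = (B(k−1)f/C)·t_k = (k*(k**2 + 2*k - 1)/((k + 2)*(3*k + 1)))·t_k = 2*k*(-k**2 - 2*k + 1).
Check: Δs_k = -6*k**2 - 14*k - 4. ✓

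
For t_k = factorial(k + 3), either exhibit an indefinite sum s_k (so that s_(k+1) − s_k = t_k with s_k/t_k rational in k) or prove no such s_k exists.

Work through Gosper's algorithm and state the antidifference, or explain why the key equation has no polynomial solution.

none (Gosper's algorithm certifies no s_k)

The ratio is k + 4.
Take A(k)=k + 4, B(k)=1, C(k)=1.
f must satisfy (k + 4)·f(k+1) − (1)·f(k) = 1.
From deg A=1, deg B=0, deg C=0: d=-1.
d = -1 < 0 ⇒ no nonzero polynomial f; not summable.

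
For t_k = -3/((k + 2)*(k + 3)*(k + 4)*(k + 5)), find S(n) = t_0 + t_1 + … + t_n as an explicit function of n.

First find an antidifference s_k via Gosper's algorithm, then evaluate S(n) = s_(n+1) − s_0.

Ratio r(k) = (k + 2)/(k + 6).
Normal form (A,B,C) = (k + 2, k + 6, 1).
Need (k + 2)·f(k+1) − (k + 5)·f(k) = 1.
d = 3 from the (1,1,0) case.
Solve for f: f(k) = k*(k**2 + 9*k + 26)/72 (degree 3 ≤ 3).
R(k) = B(k−1)·f(k)/C(k) = k*(k + 5)*(k**2 + 9*k + 26)/72; s_k = R·t_k = k*(-k**2 - 9*k - 26)/(24*(k + 2)*(k + 3)*(k + 4)).
Verify: -3/(k**4 + 14*k**3 + 71*k**2 + 154*k + 120) matches t_k.
Evaluate: s_(n+1) = (-n**3 - 12*n**2 - 47*n - 36)/(24*(n**3 + 12*n**2 + 47*n + 60)); subtract s_(0) = 0 ⇒ S(n) = (-n**3 - 12*n**2 - 47*n - 36)/(24*(n**3 + 12*n**2 + 47*n + 60)).

S(n) = (-n**3 - 12*n**2 - 47*n - 36)/(24*(n**3 + 12*n**2 + 47*n + 60))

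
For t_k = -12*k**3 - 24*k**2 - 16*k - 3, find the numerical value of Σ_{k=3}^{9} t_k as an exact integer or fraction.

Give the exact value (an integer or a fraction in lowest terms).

Σ = -31605

t_(k+1)/t_k = (12*k**3 + 60*k**2 + 100*k + 55)/(12*k**3 + 24*k**2 + 16*k + 3).
A = 1, B = 1, C = k**3 + 2*k**2 + 4*k/3 + 1/4.
Key eq: (1)·f(k+1) = (1)·f(k) + (k**3 + 2*k**2 + 4*k/3 + 1/4).
Bound: deg f ≤ 4.
Solve for f: f(k) = k*(3*k**3 + 2*k**2 - k - 1)/12 (degree 4 ≤ 4).
Get s_k = R·t_k = k*(-3*k**3 - 2*k**2 + k + 1) with R(k) = B(k−1)f(k)/C(k) = k*(3*k**3 + 2*k**2 - k - 1)/(12*k**3 + 24*k**2 + 16*k + 3).
s_(k+1) − s_k = -12*k**3 - 24*k**2 - 16*k - 3 = t_k.
Sum = s_(10) − s_(3); s_(10) = -31890, s_(3) = -285 ⇒ -31605.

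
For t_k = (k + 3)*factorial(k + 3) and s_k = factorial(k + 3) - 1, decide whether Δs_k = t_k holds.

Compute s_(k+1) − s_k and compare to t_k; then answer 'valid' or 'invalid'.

Valid: the claim telescopes to t_k.

s_(k+1) = factorial(k + 4) - 1
s_(k+1) − s_k = (k + 3)*factorial(k + 3)
(s_(k+1) − s_k) − t_k = 0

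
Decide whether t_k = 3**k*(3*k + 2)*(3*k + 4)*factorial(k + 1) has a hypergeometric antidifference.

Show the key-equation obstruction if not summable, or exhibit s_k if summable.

Yes. s_k = 3**k*(3*k - 2)*factorial(k + 1).

The ratio is 3*(k + 2)*(3*k + 5)*(3*k + 7)/((3*k + 2)*(3*k + 4)).
Normal form (A,B,C) = (3*k + 6, 1, k**2 + 2*k + 8/9).
Key eq: (3*k + 6)·f(k+1) = (1)·f(k) + (k**2 + 2*k + 8/9).
Degrees (1,0,2) ⇒ d ≤ 1.
Solve for f: f(k) = (3*k - 2)/9 (degree 1 ≤ 1).
Get s_k = R·t_k = 3**k*(3*k - 2)*factorial(k + 1) with R(k) = B(k−1)f(k)/C(k) = (3*k - 2)/((3*k + 2)*(3*k + 4)).
Δs = 3**k*(3*k + 2)*(3*k + 4)*factorial(k + 1), as required.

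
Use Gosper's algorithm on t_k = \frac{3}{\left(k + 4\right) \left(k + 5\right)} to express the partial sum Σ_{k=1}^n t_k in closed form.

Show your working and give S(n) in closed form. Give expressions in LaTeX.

The ratio is (k + 4)/(k + 6).
So A=k + 4 and B=k + 6, with C=1.
Set up (k + 4)·f(k+1) − (k + 5)·f(k) − (1) = 0.
d = 1 from the (1,1,0) case.
Solving with deg f ≤ 1: f(k) = k/4.
Get s_k = R·t_k = 3*k/(4*(k + 4)) with R(k) = B(k−1)f(k)/C(k) = k*(k + 5)/4.
Verify: 3/(k**2 + 9*k + 20) matches t_k.
Evaluate: s_(n+1) = 3*(n + 1)/(4*(n + 5)); subtract s_(1) = 3/20 ⇒ S(n) = 3*n/(5*(n + 5)).

S(n) = \frac{3 n}{5 \left(n + 5\right)}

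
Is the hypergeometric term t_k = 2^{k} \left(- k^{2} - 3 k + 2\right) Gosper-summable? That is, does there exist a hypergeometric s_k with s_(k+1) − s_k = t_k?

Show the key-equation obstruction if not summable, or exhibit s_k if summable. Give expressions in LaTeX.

The ratio is 2*(k**2 + 5*k + 2)/(k**2 + 3*k - 2).
Normal form (A,B,C) = (2, 1, k**2 + 3*k - 2).
Need (2)·f(k+1) − (1)·f(k) = k**2 + 3*k - 2.
Degrees (0,0,2) ⇒ d ≤ 2.
Solve for f: f(k) = (k - 2)*(k + 1) (degree 2 ≤ 2).
Then R = B(k−1)f/C = (k - 2)*(k + 1)/(k**2 + 3*k - 2), so s_k = R(k)·t_k = 2**k*(-k**2 + k + 2).
Check: Δs_k = 2**k*(-k**2 - 3*k + 2). ✓

Yes. s_k = 2^{k} \left(- k^{2} + k + 2\right).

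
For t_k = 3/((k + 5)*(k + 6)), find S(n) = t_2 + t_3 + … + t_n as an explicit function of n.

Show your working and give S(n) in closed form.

S(n) = 3*(n - 1)/(7*(n + 6))

r(k) = (k + 5)/(k + 7) after simplifying.
So A=k + 5 and B=k + 7, with C=1.
Solve (k + 5)·f(k+1) − (k + 6)·f(k) = 1.
deg f ≤ 1 (via 1,1,0).
Match coefficients ⇒ f(k) = k/5.
R(k) = B(k−1)·f(k)/C(k) = k*(k + 6)/5; s_k = R·t_k = 3*k/(5*(k + 5)).
Check: Δs_k = 3/(k**2 + 11*k + 30). ✓
Telescope: S(n) = s_(n+1) − s_(2) = 3*(n + 1)/(5*(n + 6)) − (6/35) = 3*(n - 1)/(7*(n + 6)).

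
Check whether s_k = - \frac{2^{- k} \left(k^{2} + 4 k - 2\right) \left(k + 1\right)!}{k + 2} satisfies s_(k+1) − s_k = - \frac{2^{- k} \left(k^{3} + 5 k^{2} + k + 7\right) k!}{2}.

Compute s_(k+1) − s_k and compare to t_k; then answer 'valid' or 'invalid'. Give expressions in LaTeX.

Invalid: residual \frac{2^{- k} \left(k^{4} + 7 k^{3} + 9 k^{2} + k + 18\right) k!}{2 \left(k + 2\right) \left(k + 3\right)} ≠ 0.

s_(k+1) = -(k**2 + 6*k + 3)*factorial(k + 2)/(2*2**k*(k + 3))
s_(k+1) − s_k = -(k**4 + 8*k**3 + 17*k**2 + 16*k + 24)*factorial(k + 1)/(2*2**k*(k + 2)*(k + 3))
(s_(k+1) − s_k) − t_k = (k**4 + 7*k**3 + 9*k**2 + k + 18)*factorial(k)/(2*2**k*(k + 2)*(k + 3))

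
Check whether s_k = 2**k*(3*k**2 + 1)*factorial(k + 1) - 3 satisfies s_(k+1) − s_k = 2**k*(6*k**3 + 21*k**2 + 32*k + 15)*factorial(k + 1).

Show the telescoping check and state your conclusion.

s_(k+1) = 2**(k + 1)*(3*(k + 1)**2 + 1)*factorial(k + 2) - 3
s_(k+1) − s_k = 2**k*(6*k**3 + 21*k**2 + 32*k + 15)*factorial(k + 1)
(s_(k+1) − s_k) − t_k = 0

valid; difference matches t_k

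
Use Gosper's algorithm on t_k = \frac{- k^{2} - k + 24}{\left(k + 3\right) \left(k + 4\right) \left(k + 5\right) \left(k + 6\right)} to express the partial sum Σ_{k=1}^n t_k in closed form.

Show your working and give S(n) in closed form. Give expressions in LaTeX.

S(n) = \frac{n \left(- n^{2} + 45 n + 286\right)}{60 \left(n^{3} + 15 n^{2} + 74 n + 120\right)}

t_(k+1)/t_k = (k + 3)*(k + (k + 1)**2 - 23)/((k + 7)*(k**2 + k - 24)).
Factor: A=k + 3; B=k + 7; C=k**2 + k - 24.
Set up (k + 3)·f(k+1) − (k + 6)·f(k) − (k**2 + k - 24) = 0.
Degrees (1,1,2) ⇒ d ≤ 3.
Coefficient equations give f(k) = -k*(k**2 + 32*k + 127)/20.
So s_k = (B(k−1)f/C)·t_k = (-k*(k + 6)*(k**2 + 32*k + 127)/(20*(k**2 + k - 24)))·t_k = k*(k**2 + 32*k + 127)/(20*(k + 3)*(k + 4)*(k + 5)).
Δs = (-k**2 - k + 24)/(k**4 + 18*k**3 + 119*k**2 + 342*k + 360), as required.
Σ_(k=1)^n t_k = s_(n+1) − s_(1) = ((n**3 + 35*n**2 + 194*n + 160)/(20*(n**3 + 15*n**2 + 74*n + 120))) − (1/15), i.e. n*(-n**2 + 45*n + 286)/(60*(n**3 + 15*n**2 + 74*n + 120)).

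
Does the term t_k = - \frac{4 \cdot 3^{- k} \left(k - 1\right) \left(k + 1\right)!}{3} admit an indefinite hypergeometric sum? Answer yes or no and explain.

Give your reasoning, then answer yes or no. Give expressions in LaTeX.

Compute t_(k+1)/t_k: get k*(k + 2)/(3*(k - 1)).
So A=k/3 + 2/3 and B=1, with C=k - 1.
Solve (k/3 + 2/3)·f(k+1) − (1)·f(k) = k - 1.
deg f ≤ 0 (via 1,0,1).
Solve for f: f(k) = 3 (degree 0 ≤ 0).
R(k) = B(k−1)·f(k)/C(k) = 3/(k - 1); s_k = R·t_k = -4*factorial(k + 1)/3**k.
Check: Δs_k = -4*(k - 1)*factorial(k + 1)/(3*3**k). ✓

Yes. s_k = - 4 \cdot 3^{- k} \left(k + 1\right)!.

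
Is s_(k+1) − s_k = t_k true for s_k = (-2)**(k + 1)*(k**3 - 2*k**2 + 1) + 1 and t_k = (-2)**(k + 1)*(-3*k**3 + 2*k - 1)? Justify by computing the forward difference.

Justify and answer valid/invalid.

valid (s_(k+1) − s_k reduces to t_k)

s_(k+1) = (-2)**(k + 2)*((k + 1)**3 - 2*(k + 1)**2 + 1) + 1
s_(k+1) − s_k = (-2)**(k + 1)*(-3*k**3 + 2*k - 1)
(s_(k+1) − s_k) − t_k = 0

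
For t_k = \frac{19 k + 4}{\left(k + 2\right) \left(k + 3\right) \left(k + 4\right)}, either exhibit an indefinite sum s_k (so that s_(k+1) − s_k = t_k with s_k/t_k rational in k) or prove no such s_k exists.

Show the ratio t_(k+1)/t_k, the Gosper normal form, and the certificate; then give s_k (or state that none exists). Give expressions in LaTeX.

Compute t_(k+1)/t_k: get (k + 2)*(19*k + 23)/((k + 5)*(19*k + 4)).
Gosper form: A/B · C(k+1)/C(k) with A=k + 2, B=k + 5, C=k + 4/19.
Solve (k + 2)·f(k+1) − (k + 4)·f(k) = k + 4/19.
deg f ≤ 2 (via 1,1,1).
Solve for f: f(k) = k*(7*k - 3)/38 (degree 2 ≤ 2).
Get s_k = R·t_k = k*(7*k - 3)/(2*(k + 2)*(k + 3)) with R(k) = B(k−1)f(k)/C(k) = k*(k + 4)*(7*k - 3)/(2*(19*k + 4)).
Check: Δs_k = (19*k + 4)/(k**3 + 9*k**2 + 26*k + 24). ✓

s_k = \frac{k \left(7 k - 3\right)}{2 \left(k + 2\right) \left(k + 3\right)}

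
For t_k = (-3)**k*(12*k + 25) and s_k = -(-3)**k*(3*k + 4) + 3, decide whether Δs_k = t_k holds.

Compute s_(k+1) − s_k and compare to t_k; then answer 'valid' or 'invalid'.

s_(k+1) = 3*(-3)**k*(3*k + 7) + 3
s_(k+1) − s_k = (-3)**k*(12*k + 25)
(s_(k+1) − s_k) − t_k = 0

valid (s_(k+1) − s_k reduces to t_k)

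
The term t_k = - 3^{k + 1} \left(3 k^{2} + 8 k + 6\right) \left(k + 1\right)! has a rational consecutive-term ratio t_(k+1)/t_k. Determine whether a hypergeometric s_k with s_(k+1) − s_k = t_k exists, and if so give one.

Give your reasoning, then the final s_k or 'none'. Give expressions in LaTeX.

s_k = - 3^{k + 1} k \left(k + 1\right)!

Ratio r(k) = 3*(3*k**3 + 20*k**2 + 45*k + 34)/(3*k**2 + 8*k + 6).
Gosper form: A/B · C(k+1)/C(k) with A=3*k + 6, B=1, C=k**2 + 8*k/3 + 2.
Set up (3*k + 6)·f(k+1) − (1)·f(k) − (k**2 + 8*k/3 + 2) = 0.
Degrees (1,0,2) ⇒ d ≤ 1.
A polynomial solution: f(k) = k/3.
So s_k = (B(k−1)f/C)·t_k = (k/(3*k**2 + 8*k + 6))·t_k = -3**(k + 1)*k*factorial(k + 1).
Check: Δs_k = -3**(k + 1)*(3*k**2 + 8*k + 6)*factorial(k + 1). ✓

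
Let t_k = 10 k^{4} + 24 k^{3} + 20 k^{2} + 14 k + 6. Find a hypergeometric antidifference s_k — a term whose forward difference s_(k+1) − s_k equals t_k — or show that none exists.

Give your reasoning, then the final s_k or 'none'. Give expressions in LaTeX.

s_k = k \left(2 k^{4} + k^{3} - 2 k^{2} + 3 k + 2\right)

r(k) = (5*k**4 + 32*k**3 + 76*k**2 + 83*k + 37)/(5*k**4 + 12*k**3 + 10*k**2 + 7*k + 3) after simplifying.
Factor: A=1; B=1; C=k**4 + 12*k**3/5 + 2*k**2 + 7*k/5 + 3/5.
Key eq: (1)·f(k+1) = (1)·f(k) + (k**4 + 12*k**3/5 + 2*k**2 + 7*k/5 + 3/5).
Bound: deg f ≤ 5.
Match coefficients ⇒ f(k) = k*(2*k + 1)*(k**3 - k + 2)/10.
Then R = B(k−1)f/C = k*(2*k + 1)*(k**3 - k + 2)/(2*(5*k**4 + 12*k**3 + 10*k**2 + 7*k + 3)), so s_k = R(k)·t_k = k*(2*k**4 + k**3 - 2*k**2 + 3*k + 2).
s_(k+1) − s_k = 10*k**4 + 24*k**3 + 20*k**2 + 14*k + 6 = t_k.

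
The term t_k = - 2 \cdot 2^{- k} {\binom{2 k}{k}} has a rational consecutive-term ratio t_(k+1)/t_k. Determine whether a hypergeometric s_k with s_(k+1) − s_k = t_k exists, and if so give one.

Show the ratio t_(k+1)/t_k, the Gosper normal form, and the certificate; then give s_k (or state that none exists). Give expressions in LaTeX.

r(k) = (2*k + 1)/(k + 1) after simplifying.
Normal form (A,B,C) = (2*k + 1, k + 1, 1).
Need (2*k + 1)·f(k+1) − (k)·f(k) = 1.
Degrees (1,1,0) ⇒ d ≤ -1.
d = -1 < 0 ⇒ no nonzero polynomial f; not summable.

none (Gosper's algorithm certifies no s_k)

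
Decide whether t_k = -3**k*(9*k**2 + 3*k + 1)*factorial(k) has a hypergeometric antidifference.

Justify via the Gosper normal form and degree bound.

Ratio r(k) = 3*(9*k**3 + 30*k**2 + 34*k + 13)/(9*k**2 + 3*k + 1).
So A=3*k + 3 and B=1, with C=k**2 + k/3 + 1/9.
Solve (3*k + 3)·f(k+1) − (1)·f(k) = k**2 + k/3 + 1/9.
From deg A=1, deg B=0, deg C=2: d=1.
A polynomial solution: f(k) = (3*k - 4)/9.
Get s_k = R·t_k = -3**k*(3*k - 4)*factorial(k) with R(k) = B(k−1)f(k)/C(k) = (3*k - 4)/(9*k**2 + 3*k + 1).
Δs = -3**k*(9*k**2 + 3*k + 1)*factorial(k), as required.

Yes. s_k = -3**k*(3*k - 4)*factorial(k).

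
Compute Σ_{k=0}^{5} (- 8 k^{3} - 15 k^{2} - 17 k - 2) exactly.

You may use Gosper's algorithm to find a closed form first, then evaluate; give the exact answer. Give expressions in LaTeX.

t_(k+1)/t_k = (8*k**3 + 39*k**2 + 71*k + 42)/(8*k**3 + 15*k**2 + 17*k + 2).
Gosper form: A/B · C(k+1)/C(k) with A=1, B=1, C=k**3 + 15*k**2/8 + 17*k/8 + 1/4.
Solve (1)·f(k+1) − (1)·f(k) = k**3 + 15*k**2/8 + 17*k/8 + 1/4.
Degrees (0,0,3) ⇒ d ≤ 4.
Coefficient equations give f(k) = k*(2*k**3 + k**2 + 3*k - 4)/8.
Certificate R = B(k−1)f/C = k*(2*k**3 + k**2 + 3*k - 4)/(8*k**3 + 15*k**2 + 17*k + 2) gives s_k = k*(-2*k**3 - k**2 - 3*k + 4).
Check: Δs_k = -8*k**3 - 15*k**2 - 17*k - 2. ✓
Σ_(k=0)^(5) t_k = s_(6) − s_(0) = -2892 − (0) = -2892.

Σ = -2892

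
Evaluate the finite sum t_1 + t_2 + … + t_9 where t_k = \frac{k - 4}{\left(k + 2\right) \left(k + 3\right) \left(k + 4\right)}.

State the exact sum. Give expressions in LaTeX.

Compute t_(k+1)/t_k: get (k - 3)*(k + 2)/((k - 4)*(k + 5)).
Take A(k)=k + 2, B(k)=k + 5, C(k)=k - 4.
f must satisfy (k + 2)·f(k+1) − (k + 4)·f(k) = k - 4.
From deg A=1, deg B=1, deg C=1: d=2.
Solve for f: f(k) = -k*(k + 11)/6 (degree 2 ≤ 2).
R(k) = B(k−1)·f(k)/C(k) = -k*(k + 4)*(k + 11)/(6*(k - 4)); s_k = R·t_k = k*(-k - 11)/(6*(k + 2)*(k + 3)).
Verify: (k - 4)/(k**3 + 9*k**2 + 26*k + 24) matches t_k.
Telescoping: Σ = s_(10) − s_(1) = -35/156 − (-1/6) = -3/52.

Σ = -3/52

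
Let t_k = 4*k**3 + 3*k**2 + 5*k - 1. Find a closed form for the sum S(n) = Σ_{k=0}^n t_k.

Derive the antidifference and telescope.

S(n) = n**4 + 3*n**3 + 5*n**2 + 2*n - 1

t_(k+1)/t_k = (4*k**3 + 15*k**2 + 23*k + 11)/(4*k**3 + 3*k**2 + 5*k - 1).
Take A(k)=1, B(k)=1, C(k)=k**3 + 3*k**2/4 + 5*k/4 - 1/4.
Key eq: (1)·f(k+1) = (1)·f(k) + (k**3 + 3*k**2/4 + 5*k/4 - 1/4).
Degrees (0,0,3) ⇒ d ≤ 4.
Match coefficients ⇒ f(k) = k*(k**3 - k**2 + 2*k - 3)/4.
Certificate R = B(k−1)f/C = k*(k**3 - k**2 + 2*k - 3)/(4*k**3 + 3*k**2 + 5*k - 1) gives s_k = k*(k**3 - k**2 + 2*k - 3).
Verify: 4*k**3 + 3*k**2 + 5*k - 1 matches t_k.
Telescope: S(n) = s_(n+1) − s_(0) = n**4 + 3*n**3 + 5*n**2 + 2*n - 1 − (0) = n**4 + 3*n**3 + 5*n**2 + 2*n - 1.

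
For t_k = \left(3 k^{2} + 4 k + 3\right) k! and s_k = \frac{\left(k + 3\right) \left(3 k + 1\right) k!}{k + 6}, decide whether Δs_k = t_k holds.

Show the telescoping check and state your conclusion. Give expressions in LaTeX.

s_(k+1) = (k + 4)*(3*k + 4)*factorial(k + 1)/(k + 7)
s_(k+1) − s_k = (3*k**4 + 34*k**3 + 115*k**2 + 135*k + 75)*factorial(k)/((k + 6)*(k + 7))
(s_(k+1) − s_k) − t_k = -3*(3*k**3 + 22*k**2 + 24*k + 17)*factorial(k)/((k + 6)*(k + 7))

Invalid: residual - \frac{3 \left(3 k^{3} + 22 k^{2} + 24 k + 17\right) k!}{\left(k + 6\right) \left(k + 7\right)} ≠ 0.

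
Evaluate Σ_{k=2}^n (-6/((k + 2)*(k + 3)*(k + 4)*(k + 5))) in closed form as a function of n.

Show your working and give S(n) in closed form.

S(n) = (-n**3 - 12*n**2 - 47*n + 60)/(60*(n**3 + 12*n**2 + 47*n + 60))

r(k) = (k + 2)/(k + 6) after simplifying.
Normal form (A,B,C) = (k + 2, k + 6, 1).
f must satisfy (k + 2)·f(k+1) − (k + 5)·f(k) = 1.
Bound: deg f ≤ 3.
Solving with deg f ≤ 3: f(k) = k*(k**2 + 9*k + 26)/72.
So s_k = (B(k−1)f/C)·t_k = (k*(k + 5)*(k**2 + 9*k + 26)/72)·t_k = k*(-k**2 - 9*k - 26)/(12*(k + 2)*(k + 3)*(k + 4)).
Verify: -6/(k**4 + 14*k**3 + 71*k**2 + 154*k + 120) matches t_k.
Telescope: S(n) = s_(n+1) − s_(2) = (-n**3 - 12*n**2 - 47*n - 36)/(12*(n**3 + 12*n**2 + 47*n + 60)) − (-1/15) = (-n**3 - 12*n**2 - 47*n + 60)/(60*(n**3 + 12*n**2 + 47*n + 60)).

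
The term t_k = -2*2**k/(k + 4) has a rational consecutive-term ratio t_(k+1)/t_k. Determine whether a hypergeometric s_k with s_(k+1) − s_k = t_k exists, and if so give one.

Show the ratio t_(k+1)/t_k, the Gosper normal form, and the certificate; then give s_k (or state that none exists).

none — t_k is not Gosper-summable

Compute t_(k+1)/t_k: get 2*(k + 4)/(k + 5).
Take A(k)=2*k + 8, B(k)=k + 5, C(k)=1.
Set up (2*k + 8)·f(k+1) − (k + 4)·f(k) − (1) = 0.
Bound: deg f ≤ -1.
Negative degree bound (-1): no f exists, t_k not Gosper-summable.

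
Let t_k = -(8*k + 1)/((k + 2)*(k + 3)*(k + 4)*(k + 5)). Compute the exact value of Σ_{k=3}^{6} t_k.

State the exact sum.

t_(k+1)/t_k = (k + 2)*(8*k + 9)/((k + 6)*(8*k + 1)).
Normal form (A,B,C) = (k + 2, k + 6, k + 1/8).
Solve (k + 2)·f(k+1) − (k + 5)·f(k) = k + 1/8.
Degrees (1,1,1) ⇒ d ≤ 3.
A polynomial solution: f(k) = k*(k**2 + 9*k - 6)/64.
So s_k = (B(k−1)f/C)·t_k = (k*(k + 5)*(k**2 + 9*k - 6)/(8*(8*k + 1)))·t_k = k*(-k**2 - 9*k + 6)/(8*(k + 2)*(k + 3)*(k + 4)).
Verify: (-8*k - 1)/(k**4 + 14*k**3 + 71*k**2 + 154*k + 120) matches t_k.
Sum = s_(7) − s_(3); s_(7) = -371/3960, s_(3) = -3/56 ⇒ -139/3465.

Σ = -139/3465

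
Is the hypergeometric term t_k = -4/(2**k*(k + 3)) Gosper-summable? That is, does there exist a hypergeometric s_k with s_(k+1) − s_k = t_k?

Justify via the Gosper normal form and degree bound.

Ratio r(k) = (k + 3)/(2*(k + 4)).
Gosper form: A/B · C(k+1)/C(k) with A=k/2 + 3/2, B=k + 4, C=1.
Key eq: (k/2 + 3/2)·f(k+1) = (k + 3)·f(k) + (1).
deg f ≤ -1 (via 1,1,0).
Bound -1 < 0, so the key equation has no polynomial solution.

No — negative degree bound, so no certificate f.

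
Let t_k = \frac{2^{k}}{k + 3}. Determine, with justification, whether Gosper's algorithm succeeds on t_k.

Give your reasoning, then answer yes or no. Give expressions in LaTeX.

The ratio is 2*(k + 3)/(k + 4).
A = 2*k + 6, B = k + 4, C = 1.
Need (2*k + 6)·f(k+1) − (k + 3)·f(k) = 1.
Degrees (1,1,0) ⇒ d ≤ -1.
Bound -1 < 0, so the key equation has no polynomial solution.

No — negative degree bound, so no certificate f.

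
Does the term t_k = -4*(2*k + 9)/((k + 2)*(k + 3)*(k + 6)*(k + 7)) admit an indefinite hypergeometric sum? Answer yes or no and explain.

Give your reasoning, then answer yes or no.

t_(k+1)/t_k = (k + 2)*(k + 6)*(2*k + 11)/((k + 4)*(k + 8)*(2*k + 9)).
So A=k + 2 and B=k + 8, with C=k**3 + 27*k**2/2 + 121*k/2 + 90.
Solve (k + 2)·f(k+1) − (k + 7)·f(k) = k**3 + 27*k**2/2 + 121*k/2 + 90.
deg f ≤ 5 (via 1,1,3).
Solve for f: f(k) = k*(k + 3)*(k + 4)*(k + 5)*(k + 8)/24 (degree 5 ≤ 5).
Certificate R = B(k−1)f/C = k*(k + 3)*(k + 7)*(k + 8)/(12*(2*k + 9)) gives s_k = k*(-k - 8)/(3*(k**2 + 8*k + 12)).
Δs = 4*(-2*k - 9)/(k**4 + 18*k**3 + 113*k**2 + 288*k + 252), as required.

Yes. s_k = k*(-k - 8)/(3*(k**2 + 8*k + 12)).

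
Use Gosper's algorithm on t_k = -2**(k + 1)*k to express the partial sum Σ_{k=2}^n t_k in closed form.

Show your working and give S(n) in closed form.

Compute t_(k+1)/t_k: get 2 + 2/k.
Factor: A=2; B=1; C=k.
Set up (2)·f(k+1) − (1)·f(k) − (k) = 0.
Degrees (0,0,1) ⇒ d ≤ 1.
A polynomial solution: f(k) = k - 2.
R(k) = B(k−1)·f(k)/C(k) = (k - 2)/k; s_k = R·t_k = 2**(k + 1)*(2 - k).
Verify: -2**(k + 1)*k matches t_k.
s_(n+1) = 2**(n + 2)*(1 - n) and s_(2) = 0, so S(n) = 2**(n + 2)*(1 - n).

S(n) = 2**(n + 2)*(1 - n)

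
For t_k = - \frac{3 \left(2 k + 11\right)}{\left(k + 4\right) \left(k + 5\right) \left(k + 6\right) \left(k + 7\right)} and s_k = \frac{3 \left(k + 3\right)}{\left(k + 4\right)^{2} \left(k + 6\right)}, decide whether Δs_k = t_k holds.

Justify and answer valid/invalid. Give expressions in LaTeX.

Invalid: residual \frac{3 \left(3 k^{2} + 31 k + 79\right)}{k^{6} + 31 k^{5} + 397 k^{4} + 2689 k^{3} + 10162 k^{2} + 20320 k + 16800} ≠ 0.

s_(k+1) = 3*(k + 4)/((k + 5)**2*(k + 7))
s_(k+1) − s_k = 3*(-(k + 3)*(k + 5)**2*(k + 7) + (k + 4)**3*(k + 6))/((k + 4)**2*(k + 5)**2*(k + 6)*(k + 7))
(s_(k+1) − s_k) − t_k = 3*(3*k**2 + 31*k + 79)/(k**6 + 31*k**5 + 397*k**4 + 2689*k**3 + 10162*k**2 + 20320*k + 16800)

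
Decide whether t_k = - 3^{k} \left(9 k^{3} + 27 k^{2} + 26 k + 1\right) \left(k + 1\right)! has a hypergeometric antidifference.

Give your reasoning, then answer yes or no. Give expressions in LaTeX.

Compute t_(k+1)/t_k: get 3*(9*k**4 + 72*k**3 + 215*k**2 + 277*k + 126)/(9*k**3 + 27*k**2 + 26*k + 1).
Take A(k)=3*k + 6, B(k)=1, C(k)=k**3 + 3*k**2 + 26*k/9 + 1/9.
Need (3*k + 6)·f(k+1) − (1)·f(k) = k**3 + 3*k**2 + 26*k/9 + 1/9.
Degrees (1,0,3) ⇒ d ≤ 2.
Solving with deg f ≤ 2: f(k) = (k - 1)*(3*k + 1)/9.
R(k) = B(k−1)·f(k)/C(k) = (k - 1)*(3*k + 1)/(9*k**3 + 27*k**2 + 26*k + 1); s_k = R·t_k = -3**k*(k - 1)*(3*k + 1)*factorial(k + 1).
s_(k+1) − s_k = -3**k*(9*k**3 + 27*k**2 + 26*k + 1)*factorial(k + 1) = t_k.

Yes. s_k = - 3^{k} \left(k - 1\right) \left(3 k + 1\right) \left(k + 1\right)!.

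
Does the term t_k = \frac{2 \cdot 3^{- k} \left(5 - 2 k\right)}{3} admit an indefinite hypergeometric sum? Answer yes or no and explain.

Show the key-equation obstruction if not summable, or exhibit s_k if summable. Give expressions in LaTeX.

Yes. s_k = 2 \cdot 3^{- k} \left(k - 2\right).

t_(k+1)/t_k = (2*k - 3)/(3*(2*k - 5)).
A = 1/3, B = 1, C = k - 5/2.
Solve (1/3)·f(k+1) − (1)·f(k) = k - 5/2.
From deg A=0, deg B=0, deg C=1: d=1.
Coefficient equations give f(k) = -3*(k - 2)/2.
Get s_k = R·t_k = 2*(k - 2)/3**k with R(k) = B(k−1)f(k)/C(k) = -3*(k - 2)/(2*k - 5).
s_(k+1) − s_k = 2*(5 - 2*k)/(3*3**k) = t_k.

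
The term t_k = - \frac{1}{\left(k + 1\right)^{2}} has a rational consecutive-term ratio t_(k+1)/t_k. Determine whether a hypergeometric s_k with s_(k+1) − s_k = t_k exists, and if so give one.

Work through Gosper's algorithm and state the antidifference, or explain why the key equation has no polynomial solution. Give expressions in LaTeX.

Ratio r(k) = (k + 1)**2/(k + 2)**2.
Take A(k)=k**2 + 2*k + 1, B(k)=k**2 + 4*k + 4, C(k)=1.
Solve (k**2 + 2*k + 1)·f(k+1) − (k**2 + 2*k + 1)·f(k) = 1.
deg f ≤ 0 (via 2,2,0).
f = c0 ⇒ A·f(k+1) − B(k−1)·f(k) − C = -1. The system {-1 = 0} is inconsistent; no antidifference.

not Gosper-summable; s_k does not exist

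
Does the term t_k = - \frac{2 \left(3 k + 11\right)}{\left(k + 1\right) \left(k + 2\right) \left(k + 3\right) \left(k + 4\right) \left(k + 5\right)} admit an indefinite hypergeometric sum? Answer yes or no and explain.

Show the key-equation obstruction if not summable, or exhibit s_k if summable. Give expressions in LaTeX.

Yes. s_k = \frac{k \left(- k^{2} - 7 k - 14\right)}{4 \left(k^{3} + 7 k^{2} + 14 k + 8\right)}.

Step 1: r(k) = (k + 1)*(3*k + 14)/((k + 6)*(3*k + 11)).
Gosper form: A/B · C(k+1)/C(k) with A=k + 1, B=k + 6, C=k + 11/3.
Need (k + 1)·f(k+1) − (k + 5)·f(k) = k + 11/3.
From deg A=1, deg B=1, deg C=1: d=4.
A polynomial solution: f(k) = k*(k + 3)*(k**2 + 7*k + 14)/24.
R(k) = B(k−1)·f(k)/C(k) = k*(k + 3)*(k + 5)*(k**2 + 7*k + 14)/(8*(3*k + 11)); s_k = R·t_k = k*(-k**2 - 7*k - 14)/(4*(k**3 + 7*k**2 + 14*k + 8)).
s_(k+1) − s_k = 2*(-3*k - 11)/(k**5 + 15*k**4 + 85*k**3 + 225*k**2 + 274*k + 120) = t_k.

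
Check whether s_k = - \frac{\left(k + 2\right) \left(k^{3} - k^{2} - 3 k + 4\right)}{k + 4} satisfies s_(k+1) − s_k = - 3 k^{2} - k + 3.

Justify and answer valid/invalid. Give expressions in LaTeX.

Invalid: residual \frac{4 \left(k^{3} + 7 k^{2} + 2 k - 8\right)}{k^{2} + 9 k + 20} ≠ 0.

s_(k+1) = (k + 3)*(3*k - (k + 1)**3 + (k + 1)**2 - 1)/(k + 5)
s_(k+1) − s_k = (-3*k**4 - 24*k**3 - 38*k**2 + 15*k + 28)/(k**2 + 9*k + 20)
(s_(k+1) − s_k) − t_k = 4*(k**3 + 7*k**2 + 2*k - 8)/(k**2 + 9*k + 20)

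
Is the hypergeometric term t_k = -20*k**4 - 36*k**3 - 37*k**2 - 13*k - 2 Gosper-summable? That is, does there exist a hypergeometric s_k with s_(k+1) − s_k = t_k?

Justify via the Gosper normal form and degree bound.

Compute t_(k+1)/t_k: get (20*k**4 + 116*k**3 + 265*k**2 + 275*k + 108)/(20*k**4 + 36*k**3 + 37*k**2 + 13*k + 2).
So A=1 and B=1, with C=k**4 + 9*k**3/5 + 37*k**2/20 + 13*k/20 + 1/10.
Need (1)·f(k+1) − (1)·f(k) = k**4 + 9*k**3/5 + 37*k**2/20 + 13*k/20 + 1/10.
deg f ≤ 5 (via 0,0,4).
Solve for f: f(k) = k*(4*k**4 - k**3 + k**2 - 3*k + 1)/20 (degree 5 ≤ 5).
Get s_k = R·t_k = k*(-4*k**4 + k**3 - k**2 + 3*k - 1) with R(k) = B(k−1)f(k)/C(k) = k*(4*k**4 - k**3 + k**2 - 3*k + 1)/(20*k**4 + 36*k**3 + 37*k**2 + 13*k + 2).
Verify: -20*k**4 - 36*k**3 - 37*k**2 - 13*k - 2 matches t_k.

Yes. s_k = k*(-4*k**4 + k**3 - k**2 + 3*k - 1).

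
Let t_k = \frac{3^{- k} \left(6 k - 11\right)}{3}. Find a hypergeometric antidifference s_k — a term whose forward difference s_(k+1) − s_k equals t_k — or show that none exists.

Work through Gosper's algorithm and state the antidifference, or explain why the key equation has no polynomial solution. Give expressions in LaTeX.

s_k = 3^{- k} \left(4 - 3 k\right)

Ratio r(k) = (6*k - 5)/(3*(6*k - 11)).
A = 1/3, B = 1, C = k - 11/6.
Solve (1/3)·f(k+1) − (1)·f(k) = k - 11/6.
From deg A=0, deg B=0, deg C=1: d=1.
Coefficient equations give f(k) = -(3*k - 4)/2.
Get s_k = R·t_k = (4 - 3*k)/3**k with R(k) = B(k−1)f(k)/C(k) = -3*(3*k - 4)/(6*k - 11).
Δs = (6*k - 11)/(3*3**k), as required.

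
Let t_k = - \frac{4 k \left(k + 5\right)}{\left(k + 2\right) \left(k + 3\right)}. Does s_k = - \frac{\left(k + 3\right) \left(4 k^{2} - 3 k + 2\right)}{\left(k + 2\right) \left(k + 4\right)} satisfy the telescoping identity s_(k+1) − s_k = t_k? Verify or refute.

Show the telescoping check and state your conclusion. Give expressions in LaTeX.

s_(k+1) = (k + 4)*(3*k - 4*(k + 1)**2 + 1)/((k + 3)*(k + 5))
s_(k+1) − s_k = (-4*k**4 - 56*k**3 - 233*k**2 - 313*k - 6)/(k**4 + 14*k**3 + 71*k**2 + 154*k + 120)
(s_(k+1) − s_k) − t_k = 3*(9*k**2 + 29*k - 2)/(k**4 + 14*k**3 + 71*k**2 + 154*k + 120)

Invalid: residual \frac{3 \left(9 k^{2} + 29 k - 2\right)}{k^{4} + 14 k^{3} + 71 k^{2} + 154 k + 120} ≠ 0.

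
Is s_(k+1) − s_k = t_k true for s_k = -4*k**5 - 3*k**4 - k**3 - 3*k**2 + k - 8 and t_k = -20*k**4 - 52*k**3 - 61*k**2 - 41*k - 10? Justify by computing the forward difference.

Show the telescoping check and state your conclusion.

valid (s_(k+1) − s_k reduces to t_k)

s_(k+1) = -4*k**5 - 23*k**4 - 53*k**3 - 64*k**2 - 40*k - 18
s_(k+1) − s_k = -20*k**4 - 52*k**3 - 61*k**2 - 41*k - 10
(s_(k+1) − s_k) − t_k = 0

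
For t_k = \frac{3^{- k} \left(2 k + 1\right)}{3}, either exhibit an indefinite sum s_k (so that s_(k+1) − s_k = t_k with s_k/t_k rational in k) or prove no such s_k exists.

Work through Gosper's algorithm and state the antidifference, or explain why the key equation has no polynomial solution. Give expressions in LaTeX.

Compute t_(k+1)/t_k: get (2*k + 3)/(3*(2*k + 1)).
Gosper form: A/B · C(k+1)/C(k) with A=1/3, B=1, C=k + 1/2.
Set up (1/3)·f(k+1) − (1)·f(k) − (k + 1/2) = 0.
d = 1 from the (0,0,1) case.
Coefficient equations give f(k) = -3*(k + 1)/2.
Certificate R = B(k−1)f/C = -3*(k + 1)/(2*k + 1) gives s_k = (-k - 1)/3**k.
s_(k+1) − s_k = (2*k + 1)/(3*3**k) = t_k.

s_k = 3^{- k} \left(- k - 1\right)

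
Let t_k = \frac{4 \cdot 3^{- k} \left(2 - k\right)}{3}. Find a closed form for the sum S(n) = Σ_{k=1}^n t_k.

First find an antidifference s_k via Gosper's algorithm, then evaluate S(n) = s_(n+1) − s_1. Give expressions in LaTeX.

S(n) = 3^{- n - 1} \left(3^{n} + 2 n - 1\right)

Ratio r(k) = (k - 1)/(3*(k - 2)).
So A=1/3 and B=1, with C=k - 2.
Need (1/3)·f(k+1) − (1)·f(k) = k - 2.
d = 1 from the (0,0,1) case.
A polynomial solution: f(k) = -3*(2*k - 3)/4.
Certificate R = B(k−1)f/C = -3*(2*k - 3)/(4*(k - 2)) gives s_k = (2*k - 3)/3**k.
Δs = 4*(2 - k)/(3*3**k), as required.
Evaluate: s_(n+1) = 3**(-n - 1)*(2*n - 1); subtract s_(1) = -1/3 ⇒ S(n) = 3**(-n - 1)*(3**n + 2*n - 1).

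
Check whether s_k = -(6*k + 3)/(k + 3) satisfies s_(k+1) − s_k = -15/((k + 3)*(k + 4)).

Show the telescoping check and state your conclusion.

s_(k+1) = 3*(-2*k - 3)/(k + 4)
s_(k+1) − s_k = -15/(k**2 + 7*k + 12)
(s_(k+1) − s_k) − t_k = 0

Valid: the claim telescopes to t_k.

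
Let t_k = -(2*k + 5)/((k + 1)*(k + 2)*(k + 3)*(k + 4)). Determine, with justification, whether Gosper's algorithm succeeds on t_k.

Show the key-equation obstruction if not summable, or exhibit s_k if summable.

Yes. s_k = k*(-k - 4)/(3*(k**2 + 4*k + 3)).

t_(k+1)/t_k = (k + 1)*(2*k + 7)/((k + 5)*(2*k + 5)).
Factor: A=k + 1; B=k + 5; C=k + 5/2.
Key eq: (k + 1)·f(k+1) = (k + 4)·f(k) + (k + 5/2).
deg f ≤ 3 (via 1,1,1).
A polynomial solution: f(k) = k*(k + 2)*(k + 4)/6.
R(k) = B(k−1)·f(k)/C(k) = k*(k + 2)*(k + 4)**2/(3*(2*k + 5)); s_k = R·t_k = k*(-k - 4)/(3*(k**2 + 4*k + 3)).
s_(k+1) − s_k = (-2*k - 5)/(k**4 + 10*k**3 + 35*k**2 + 50*k + 24) = t_k.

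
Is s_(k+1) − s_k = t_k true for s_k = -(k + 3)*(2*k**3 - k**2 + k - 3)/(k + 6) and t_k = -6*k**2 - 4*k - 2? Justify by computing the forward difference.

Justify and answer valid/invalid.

Invalid: residual 3*(4*k**3 + 41*k**2 + 25*k + 15)/(k**2 + 13*k + 42) ≠ 0.

s_(k+1) = -(k + 4)*(k + 2*(k + 1)**3 - (k + 1)**2 - 2)/(k + 7)
s_(k+1) − s_k = (-6*k**4 - 70*k**3 - 183*k**2 - 119*k - 39)/(k**2 + 13*k + 42)
(s_(k+1) − s_k) − t_k = 3*(4*k**3 + 41*k**2 + 25*k + 15)/(k**2 + 13*k + 42)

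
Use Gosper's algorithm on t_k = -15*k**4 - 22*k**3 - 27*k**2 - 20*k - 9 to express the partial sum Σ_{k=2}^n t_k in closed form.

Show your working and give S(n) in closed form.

r(k) = (15*k**4 + 82*k**3 + 183*k**2 + 200*k + 93)/(15*k**4 + 22*k**3 + 27*k**2 + 20*k + 9) after simplifying.
Normal form (A,B,C) = (1, 1, k**4 + 22*k**3/15 + 9*k**2/5 + 4*k/3 + 3/5).
Need (1)·f(k+1) − (1)·f(k) = k**4 + 22*k**3/15 + 9*k**2/5 + 4*k/3 + 3/5.
d = 5 from the (0,0,4) case.
A polynomial solution: f(k) = k*(3*k**4 - 2*k**3 + 3*k**2 + 2*k + 3)/15.
Get s_k = R·t_k = k*(-3*k**4 + 2*k**3 - 3*k**2 - 2*k - 3) with R(k) = B(k−1)f(k)/C(k) = k*(3*k**4 - 2*k**3 + 3*k**2 + 2*k + 3)/(15*k**4 + 22*k**3 + 27*k**2 + 20*k + 9).
Check: Δs_k = -15*k**4 - 22*k**3 - 27*k**2 - 20*k - 9. ✓
Evaluate: s_(n+1) = -3*n**5 - 13*n**4 - 25*n**3 - 29*n**2 - 23*n - 9; subtract s_(2) = -102 ⇒ S(n) = -3*n**5 - 13*n**4 - 25*n**3 - 29*n**2 - 23*n + 93.

S(n) = -3*n**5 - 13*n**4 - 25*n**3 - 29*n**2 - 23*n + 93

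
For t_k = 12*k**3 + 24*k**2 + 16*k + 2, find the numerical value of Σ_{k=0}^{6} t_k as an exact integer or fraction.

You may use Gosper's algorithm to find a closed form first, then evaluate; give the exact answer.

Σ = 7826

Step 1: r(k) = (6*k**3 + 30*k**2 + 50*k + 27)/(6*k**3 + 12*k**2 + 8*k + 1).
Normal form (A,B,C) = (1, 1, k**3 + 2*k**2 + 4*k/3 + 1/6).
Solve (1)·f(k+1) − (1)·f(k) = k**3 + 2*k**2 + 4*k/3 + 1/6.
d = 4 from the (0,0,3) case.
Solve for f: f(k) = k*(3*k**3 + 2*k**2 - k - 2)/12 (degree 4 ≤ 4).
Then R = B(k−1)f/C = k*(3*k**3 + 2*k**2 - k - 2)/(2*(6*k**3 + 12*k**2 + 8*k + 1)), so s_k = R(k)·t_k = k*(3*k**3 + 2*k**2 - k - 2).
Verify: 12*k**3 + 24*k**2 + 16*k + 2 matches t_k.
Telescoping: Σ = s_(7) − s_(0) = 7826 − (0) = 7826.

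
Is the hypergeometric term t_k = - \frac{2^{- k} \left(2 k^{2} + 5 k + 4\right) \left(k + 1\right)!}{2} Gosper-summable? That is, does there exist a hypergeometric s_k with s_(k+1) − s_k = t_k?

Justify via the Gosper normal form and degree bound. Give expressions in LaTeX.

Yes. s_k = - 2^{- k} \left(2 k + 3\right) \left(k + 1\right)!.

t_(k+1)/t_k = (k + 2)*(5*k + 2*(k + 1)**2 + 9)/(2*(2*k**2 + 5*k + 4)).
Gosper form: A/B · C(k+1)/C(k) with A=k/2 + 1, B=1, C=k**2 + 5*k/2 + 2.
Solve (k/2 + 1)·f(k+1) − (1)·f(k) = k**2 + 5*k/2 + 2.
From deg A=1, deg B=0, deg C=2: d=1.
Coefficient equations give f(k) = 2*k + 3.
Then R = B(k−1)f/C = 2*(2*k + 3)/(2*k**2 + 5*k + 4), so s_k = R(k)·t_k = -(2*k + 3)*factorial(k + 1)/2**k.
Verify: -(2*k**2 + 5*k + 4)*factorial(k + 1)/(2*2**k) matches t_k.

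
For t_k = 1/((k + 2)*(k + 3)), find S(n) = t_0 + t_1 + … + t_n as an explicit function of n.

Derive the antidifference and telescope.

Compute t_(k+1)/t_k: get (k + 2)/(k + 4).
Factor: A=k + 2; B=k + 4; C=1.
Need (k + 2)·f(k+1) − (k + 3)·f(k) = 1.
Bound: deg f ≤ 1.
Solving with deg f ≤ 1: f(k) = k/2.
Get s_k = R·t_k = k/(2*(k + 2)) with R(k) = B(k−1)f(k)/C(k) = k*(k + 3)/2.
Check: Δs_k = 1/(k**2 + 5*k + 6). ✓
Telescope: S(n) = s_(n+1) − s_(0) = (n + 1)/(2*(n + 3)) − (0) = (n + 1)/(2*(n + 3)).

S(n) = (n + 1)/(2*(n + 3))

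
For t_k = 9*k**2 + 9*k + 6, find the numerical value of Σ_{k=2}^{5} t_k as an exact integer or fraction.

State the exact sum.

Σ = 636

Ratio r(k) = (3*k**2 + 9*k + 8)/(3*k**2 + 3*k + 2).
So A=1 and B=1, with C=k**2 + k + 2/3.
Key eq: (1)·f(k+1) = (1)·f(k) + (k**2 + k + 2/3).
Bound: deg f ≤ 3.
Solving with deg f ≤ 3: f(k) = k*(k**2 + 1)/3.
R(k) = B(k−1)·f(k)/C(k) = k*(k**2 + 1)/(3*k**2 + 3*k + 2); s_k = R·t_k = 3*k*(k**2 + 1).
Δs = 9*k**2 + 9*k + 6, as required.
Telescoping: Σ = s_(6) − s_(2) = 666 − (30) = 636.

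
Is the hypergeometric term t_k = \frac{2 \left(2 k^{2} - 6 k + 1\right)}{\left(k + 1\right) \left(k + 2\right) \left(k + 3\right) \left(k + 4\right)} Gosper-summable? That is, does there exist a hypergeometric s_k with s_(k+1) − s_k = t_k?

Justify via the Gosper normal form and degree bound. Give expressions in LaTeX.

Yes. s_k = \frac{k \left(k^{2} - 6 k + 11\right)}{3 \left(k + 1\right) \left(k + 2\right) \left(k + 3\right)}.

Ratio r(k) = (2*k**3 - 5*k - 3)/(2*k**3 + 4*k**2 - 29*k + 5).
So A=k + 1 and B=k + 5, with C=k**2 - 3*k + 1/2.
Key eq: (k + 1)·f(k+1) = (k + 4)·f(k) + (k**2 - 3*k + 1/2).
Bound: deg f ≤ 3.
A polynomial solution: f(k) = k*(k**2 - 6*k + 11)/12.
Certificate R = B(k−1)f/C = k*(k + 4)*(k**2 - 6*k + 11)/(6*(2*k**2 - 6*k + 1)) gives s_k = k*(k**2 - 6*k + 11)/(3*(k + 1)*(k + 2)*(k + 3)).
Verify: 2*(2*k**2 - 6*k + 1)/(k**4 + 10*k**3 + 35*k**2 + 50*k + 24) matches t_k.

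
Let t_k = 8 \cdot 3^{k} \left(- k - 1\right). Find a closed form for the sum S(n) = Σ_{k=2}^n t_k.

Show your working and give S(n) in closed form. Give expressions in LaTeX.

Compute t_(k+1)/t_k: get 3*(k + 2)/(k + 1).
A = 3, B = 1, C = k + 1.
Key eq: (3)·f(k+1) = (1)·f(k) + (k + 1).
Bound: deg f ≤ 1.
Solve for f: f(k) = (2*k - 1)/4 (degree 1 ≤ 1).
Then R = B(k−1)f/C = (2*k - 1)/(4*(k + 1)), so s_k = R(k)·t_k = 3**k*(2 - 4*k).
Verify: 8*3**k*(-k - 1) matches t_k.
s_(n+1) = 3**(n + 1)*(-4*n - 2) and s_(2) = -54, so S(n) = -12*3**n*n - 6*3**n + 54.

S(n) = - 12 \cdot 3^{n} n - 6 \cdot 3^{n} + 54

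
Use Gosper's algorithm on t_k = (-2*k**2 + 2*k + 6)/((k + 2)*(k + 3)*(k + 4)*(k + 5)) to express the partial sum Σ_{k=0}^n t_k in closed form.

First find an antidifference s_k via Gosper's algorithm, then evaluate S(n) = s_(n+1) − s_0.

Step 1: r(k) = (k + 2)*(k - (k + 1)**2 + 4)/((k + 6)*(-k**2 + k + 3)).
So A=k + 2 and B=k + 6, with C=k**2 - k - 3.
Set up (k + 2)·f(k+1) − (k + 5)·f(k) − (k**2 - k - 3) = 0.
From deg A=1, deg B=1, deg C=2: d=3.
Solving with deg f ≤ 3: f(k) = k*(k**2 - 15*k - 22)/24.
So s_k = (B(k−1)f/C)·t_k = (k*(k + 5)*(k**2 - 15*k - 22)/(24*(k**2 - k - 3)))·t_k = k*(-k**2 + 15*k + 22)/(12*(k + 2)*(k + 3)*(k + 4)).
Δs = 2*(-k**2 + k + 3)/(k**4 + 14*k**3 + 71*k**2 + 154*k + 120), as required.
s_(n+1) = (-n**3 + 12*n**2 + 49*n + 36)/(12*(n**3 + 12*n**2 + 47*n + 60)) and s_(0) = 0, so S(n) = (-n**3 + 12*n**2 + 49*n + 36)/(12*(n**3 + 12*n**2 + 47*n + 60)).

S(n) = (-n**3 + 12*n**2 + 49*n + 36)/(12*(n**3 + 12*n**2 + 47*n + 60))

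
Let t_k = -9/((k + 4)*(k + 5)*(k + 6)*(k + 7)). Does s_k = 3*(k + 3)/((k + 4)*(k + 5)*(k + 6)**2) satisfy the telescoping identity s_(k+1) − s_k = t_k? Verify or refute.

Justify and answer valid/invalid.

s_(k+1) = 3*(k + 4)/((k + 5)*(k + 6)*(k + 7)**2)
s_(k+1) − s_k = 3*(-(k + 3)*(k + 7)**2 + (k + 4)**2*(k + 6))/((k + 4)*(k + 5)*(k + 6)**2*(k + 7)**2)
(s_(k+1) − s_k) − t_k = 9*(4*k + 25)/(k**6 + 35*k**5 + 507*k**4 + 3889*k**3 + 16652*k**2 + 37716*k + 35280)

Invalid: residual 9*(4*k + 25)/(k**6 + 35*k**5 + 507*k**4 + 3889*k**3 + 16652*k**2 + 37716*k + 35280) ≠ 0.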